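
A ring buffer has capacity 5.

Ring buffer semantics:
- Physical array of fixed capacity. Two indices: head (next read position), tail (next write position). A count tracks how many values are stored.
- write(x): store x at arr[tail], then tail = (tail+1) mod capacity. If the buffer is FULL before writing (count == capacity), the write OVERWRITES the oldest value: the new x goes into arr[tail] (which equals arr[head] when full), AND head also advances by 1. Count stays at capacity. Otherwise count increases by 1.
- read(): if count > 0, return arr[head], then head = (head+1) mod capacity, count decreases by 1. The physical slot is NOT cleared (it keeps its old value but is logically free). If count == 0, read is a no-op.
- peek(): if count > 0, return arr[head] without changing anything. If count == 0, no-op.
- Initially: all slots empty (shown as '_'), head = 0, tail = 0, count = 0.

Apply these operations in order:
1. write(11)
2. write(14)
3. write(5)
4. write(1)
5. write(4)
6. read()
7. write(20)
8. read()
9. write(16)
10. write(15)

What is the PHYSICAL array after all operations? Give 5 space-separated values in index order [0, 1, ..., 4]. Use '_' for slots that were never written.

Answer: 20 16 15 1 4

Derivation:
After op 1 (write(11)): arr=[11 _ _ _ _] head=0 tail=1 count=1
After op 2 (write(14)): arr=[11 14 _ _ _] head=0 tail=2 count=2
After op 3 (write(5)): arr=[11 14 5 _ _] head=0 tail=3 count=3
After op 4 (write(1)): arr=[11 14 5 1 _] head=0 tail=4 count=4
After op 5 (write(4)): arr=[11 14 5 1 4] head=0 tail=0 count=5
After op 6 (read()): arr=[11 14 5 1 4] head=1 tail=0 count=4
After op 7 (write(20)): arr=[20 14 5 1 4] head=1 tail=1 count=5
After op 8 (read()): arr=[20 14 5 1 4] head=2 tail=1 count=4
After op 9 (write(16)): arr=[20 16 5 1 4] head=2 tail=2 count=5
After op 10 (write(15)): arr=[20 16 15 1 4] head=3 tail=3 count=5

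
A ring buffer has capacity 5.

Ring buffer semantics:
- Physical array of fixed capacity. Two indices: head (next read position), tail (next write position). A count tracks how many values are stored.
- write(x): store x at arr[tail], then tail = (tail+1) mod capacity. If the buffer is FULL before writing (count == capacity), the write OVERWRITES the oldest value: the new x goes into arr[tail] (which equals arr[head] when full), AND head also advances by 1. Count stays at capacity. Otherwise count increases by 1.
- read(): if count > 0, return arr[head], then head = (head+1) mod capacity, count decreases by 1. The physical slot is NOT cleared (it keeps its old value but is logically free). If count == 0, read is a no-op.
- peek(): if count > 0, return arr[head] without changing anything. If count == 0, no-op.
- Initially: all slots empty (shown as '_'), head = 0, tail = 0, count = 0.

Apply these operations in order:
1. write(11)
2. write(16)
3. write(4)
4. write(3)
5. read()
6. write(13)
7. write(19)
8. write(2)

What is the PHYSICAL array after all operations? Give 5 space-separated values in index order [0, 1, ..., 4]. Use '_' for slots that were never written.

After op 1 (write(11)): arr=[11 _ _ _ _] head=0 tail=1 count=1
After op 2 (write(16)): arr=[11 16 _ _ _] head=0 tail=2 count=2
After op 3 (write(4)): arr=[11 16 4 _ _] head=0 tail=3 count=3
After op 4 (write(3)): arr=[11 16 4 3 _] head=0 tail=4 count=4
After op 5 (read()): arr=[11 16 4 3 _] head=1 tail=4 count=3
After op 6 (write(13)): arr=[11 16 4 3 13] head=1 tail=0 count=4
After op 7 (write(19)): arr=[19 16 4 3 13] head=1 tail=1 count=5
After op 8 (write(2)): arr=[19 2 4 3 13] head=2 tail=2 count=5

Answer: 19 2 4 3 13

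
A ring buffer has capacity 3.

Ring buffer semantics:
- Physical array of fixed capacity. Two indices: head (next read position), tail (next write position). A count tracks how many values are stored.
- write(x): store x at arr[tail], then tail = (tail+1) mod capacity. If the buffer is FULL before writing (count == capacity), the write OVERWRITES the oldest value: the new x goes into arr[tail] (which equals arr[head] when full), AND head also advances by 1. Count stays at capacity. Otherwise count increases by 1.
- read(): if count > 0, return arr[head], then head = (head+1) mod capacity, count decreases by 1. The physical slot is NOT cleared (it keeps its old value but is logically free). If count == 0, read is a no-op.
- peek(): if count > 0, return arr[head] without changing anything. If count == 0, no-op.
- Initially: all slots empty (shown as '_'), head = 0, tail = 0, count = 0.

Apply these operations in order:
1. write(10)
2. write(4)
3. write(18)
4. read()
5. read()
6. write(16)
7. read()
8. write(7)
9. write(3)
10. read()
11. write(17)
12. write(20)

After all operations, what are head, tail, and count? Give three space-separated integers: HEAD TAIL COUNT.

After op 1 (write(10)): arr=[10 _ _] head=0 tail=1 count=1
After op 2 (write(4)): arr=[10 4 _] head=0 tail=2 count=2
After op 3 (write(18)): arr=[10 4 18] head=0 tail=0 count=3
After op 4 (read()): arr=[10 4 18] head=1 tail=0 count=2
After op 5 (read()): arr=[10 4 18] head=2 tail=0 count=1
After op 6 (write(16)): arr=[16 4 18] head=2 tail=1 count=2
After op 7 (read()): arr=[16 4 18] head=0 tail=1 count=1
After op 8 (write(7)): arr=[16 7 18] head=0 tail=2 count=2
After op 9 (write(3)): arr=[16 7 3] head=0 tail=0 count=3
After op 10 (read()): arr=[16 7 3] head=1 tail=0 count=2
After op 11 (write(17)): arr=[17 7 3] head=1 tail=1 count=3
After op 12 (write(20)): arr=[17 20 3] head=2 tail=2 count=3

Answer: 2 2 3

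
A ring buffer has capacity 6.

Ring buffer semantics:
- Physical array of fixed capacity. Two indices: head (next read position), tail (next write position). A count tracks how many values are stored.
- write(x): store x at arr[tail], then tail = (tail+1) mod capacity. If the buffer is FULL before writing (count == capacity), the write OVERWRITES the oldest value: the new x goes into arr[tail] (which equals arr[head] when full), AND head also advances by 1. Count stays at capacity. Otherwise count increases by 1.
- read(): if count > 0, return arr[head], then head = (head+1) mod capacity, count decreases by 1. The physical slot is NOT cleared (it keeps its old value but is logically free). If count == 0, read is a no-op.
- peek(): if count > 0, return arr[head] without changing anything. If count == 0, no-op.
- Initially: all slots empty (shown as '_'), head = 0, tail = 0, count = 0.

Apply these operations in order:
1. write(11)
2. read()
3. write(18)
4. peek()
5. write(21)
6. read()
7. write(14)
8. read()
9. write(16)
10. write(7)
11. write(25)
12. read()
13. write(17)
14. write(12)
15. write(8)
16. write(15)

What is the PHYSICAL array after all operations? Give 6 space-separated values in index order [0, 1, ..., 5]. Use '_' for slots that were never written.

After op 1 (write(11)): arr=[11 _ _ _ _ _] head=0 tail=1 count=1
After op 2 (read()): arr=[11 _ _ _ _ _] head=1 tail=1 count=0
After op 3 (write(18)): arr=[11 18 _ _ _ _] head=1 tail=2 count=1
After op 4 (peek()): arr=[11 18 _ _ _ _] head=1 tail=2 count=1
After op 5 (write(21)): arr=[11 18 21 _ _ _] head=1 tail=3 count=2
After op 6 (read()): arr=[11 18 21 _ _ _] head=2 tail=3 count=1
After op 7 (write(14)): arr=[11 18 21 14 _ _] head=2 tail=4 count=2
After op 8 (read()): arr=[11 18 21 14 _ _] head=3 tail=4 count=1
After op 9 (write(16)): arr=[11 18 21 14 16 _] head=3 tail=5 count=2
After op 10 (write(7)): arr=[11 18 21 14 16 7] head=3 tail=0 count=3
After op 11 (write(25)): arr=[25 18 21 14 16 7] head=3 tail=1 count=4
After op 12 (read()): arr=[25 18 21 14 16 7] head=4 tail=1 count=3
After op 13 (write(17)): arr=[25 17 21 14 16 7] head=4 tail=2 count=4
After op 14 (write(12)): arr=[25 17 12 14 16 7] head=4 tail=3 count=5
After op 15 (write(8)): arr=[25 17 12 8 16 7] head=4 tail=4 count=6
After op 16 (write(15)): arr=[25 17 12 8 15 7] head=5 tail=5 count=6

Answer: 25 17 12 8 15 7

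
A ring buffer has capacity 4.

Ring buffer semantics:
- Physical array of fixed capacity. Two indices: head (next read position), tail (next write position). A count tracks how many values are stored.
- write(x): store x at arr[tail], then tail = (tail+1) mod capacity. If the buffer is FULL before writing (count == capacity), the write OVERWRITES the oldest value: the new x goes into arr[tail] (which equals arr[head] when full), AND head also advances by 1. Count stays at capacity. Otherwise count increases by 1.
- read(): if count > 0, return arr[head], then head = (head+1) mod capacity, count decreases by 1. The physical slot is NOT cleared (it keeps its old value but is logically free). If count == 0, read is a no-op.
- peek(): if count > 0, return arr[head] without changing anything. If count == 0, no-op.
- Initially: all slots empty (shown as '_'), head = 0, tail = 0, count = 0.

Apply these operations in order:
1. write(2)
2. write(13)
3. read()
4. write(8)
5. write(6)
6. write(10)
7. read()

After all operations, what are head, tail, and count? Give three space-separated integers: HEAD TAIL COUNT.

After op 1 (write(2)): arr=[2 _ _ _] head=0 tail=1 count=1
After op 2 (write(13)): arr=[2 13 _ _] head=0 tail=2 count=2
After op 3 (read()): arr=[2 13 _ _] head=1 tail=2 count=1
After op 4 (write(8)): arr=[2 13 8 _] head=1 tail=3 count=2
After op 5 (write(6)): arr=[2 13 8 6] head=1 tail=0 count=3
After op 6 (write(10)): arr=[10 13 8 6] head=1 tail=1 count=4
After op 7 (read()): arr=[10 13 8 6] head=2 tail=1 count=3

Answer: 2 1 3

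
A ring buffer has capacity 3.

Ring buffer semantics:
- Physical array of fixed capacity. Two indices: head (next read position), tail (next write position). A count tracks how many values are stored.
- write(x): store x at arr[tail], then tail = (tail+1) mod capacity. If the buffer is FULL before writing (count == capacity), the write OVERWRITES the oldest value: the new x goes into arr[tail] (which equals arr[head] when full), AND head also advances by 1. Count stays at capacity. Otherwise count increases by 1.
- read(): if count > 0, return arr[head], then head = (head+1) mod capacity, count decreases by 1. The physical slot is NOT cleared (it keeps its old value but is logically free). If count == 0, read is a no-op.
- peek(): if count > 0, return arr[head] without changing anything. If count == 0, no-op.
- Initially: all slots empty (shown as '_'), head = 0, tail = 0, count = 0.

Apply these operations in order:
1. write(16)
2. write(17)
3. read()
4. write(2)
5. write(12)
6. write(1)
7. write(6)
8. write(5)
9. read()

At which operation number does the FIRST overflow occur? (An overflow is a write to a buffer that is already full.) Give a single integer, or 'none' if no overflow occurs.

After op 1 (write(16)): arr=[16 _ _] head=0 tail=1 count=1
After op 2 (write(17)): arr=[16 17 _] head=0 tail=2 count=2
After op 3 (read()): arr=[16 17 _] head=1 tail=2 count=1
After op 4 (write(2)): arr=[16 17 2] head=1 tail=0 count=2
After op 5 (write(12)): arr=[12 17 2] head=1 tail=1 count=3
After op 6 (write(1)): arr=[12 1 2] head=2 tail=2 count=3
After op 7 (write(6)): arr=[12 1 6] head=0 tail=0 count=3
After op 8 (write(5)): arr=[5 1 6] head=1 tail=1 count=3
After op 9 (read()): arr=[5 1 6] head=2 tail=1 count=2

Answer: 6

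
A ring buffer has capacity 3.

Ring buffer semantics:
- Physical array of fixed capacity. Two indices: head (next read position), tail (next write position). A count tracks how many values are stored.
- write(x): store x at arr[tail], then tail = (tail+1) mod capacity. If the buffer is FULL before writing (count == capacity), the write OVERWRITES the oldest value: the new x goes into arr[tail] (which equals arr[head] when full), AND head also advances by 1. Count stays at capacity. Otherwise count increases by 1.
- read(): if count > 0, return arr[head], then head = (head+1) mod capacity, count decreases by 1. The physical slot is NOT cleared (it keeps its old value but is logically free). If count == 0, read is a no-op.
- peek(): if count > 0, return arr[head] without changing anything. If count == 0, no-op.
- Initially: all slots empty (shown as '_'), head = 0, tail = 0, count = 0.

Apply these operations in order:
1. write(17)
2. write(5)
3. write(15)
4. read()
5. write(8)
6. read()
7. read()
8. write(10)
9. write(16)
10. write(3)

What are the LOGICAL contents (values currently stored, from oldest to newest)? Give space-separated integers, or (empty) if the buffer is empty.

After op 1 (write(17)): arr=[17 _ _] head=0 tail=1 count=1
After op 2 (write(5)): arr=[17 5 _] head=0 tail=2 count=2
After op 3 (write(15)): arr=[17 5 15] head=0 tail=0 count=3
After op 4 (read()): arr=[17 5 15] head=1 tail=0 count=2
After op 5 (write(8)): arr=[8 5 15] head=1 tail=1 count=3
After op 6 (read()): arr=[8 5 15] head=2 tail=1 count=2
After op 7 (read()): arr=[8 5 15] head=0 tail=1 count=1
After op 8 (write(10)): arr=[8 10 15] head=0 tail=2 count=2
After op 9 (write(16)): arr=[8 10 16] head=0 tail=0 count=3
After op 10 (write(3)): arr=[3 10 16] head=1 tail=1 count=3

Answer: 10 16 3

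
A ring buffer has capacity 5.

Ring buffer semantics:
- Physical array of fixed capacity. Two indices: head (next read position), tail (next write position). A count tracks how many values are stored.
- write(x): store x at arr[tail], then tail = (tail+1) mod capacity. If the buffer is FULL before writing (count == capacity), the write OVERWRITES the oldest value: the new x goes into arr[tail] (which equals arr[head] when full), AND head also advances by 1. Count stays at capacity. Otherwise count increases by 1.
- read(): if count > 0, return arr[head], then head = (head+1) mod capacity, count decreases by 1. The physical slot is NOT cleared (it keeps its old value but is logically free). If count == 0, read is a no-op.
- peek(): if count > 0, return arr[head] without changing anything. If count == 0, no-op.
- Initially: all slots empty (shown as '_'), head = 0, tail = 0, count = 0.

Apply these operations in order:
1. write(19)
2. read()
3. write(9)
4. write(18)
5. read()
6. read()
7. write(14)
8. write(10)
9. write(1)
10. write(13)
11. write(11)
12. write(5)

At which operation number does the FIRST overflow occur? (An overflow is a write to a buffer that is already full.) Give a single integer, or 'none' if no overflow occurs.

After op 1 (write(19)): arr=[19 _ _ _ _] head=0 tail=1 count=1
After op 2 (read()): arr=[19 _ _ _ _] head=1 tail=1 count=0
After op 3 (write(9)): arr=[19 9 _ _ _] head=1 tail=2 count=1
After op 4 (write(18)): arr=[19 9 18 _ _] head=1 tail=3 count=2
After op 5 (read()): arr=[19 9 18 _ _] head=2 tail=3 count=1
After op 6 (read()): arr=[19 9 18 _ _] head=3 tail=3 count=0
After op 7 (write(14)): arr=[19 9 18 14 _] head=3 tail=4 count=1
After op 8 (write(10)): arr=[19 9 18 14 10] head=3 tail=0 count=2
After op 9 (write(1)): arr=[1 9 18 14 10] head=3 tail=1 count=3
After op 10 (write(13)): arr=[1 13 18 14 10] head=3 tail=2 count=4
After op 11 (write(11)): arr=[1 13 11 14 10] head=3 tail=3 count=5
After op 12 (write(5)): arr=[1 13 11 5 10] head=4 tail=4 count=5

Answer: 12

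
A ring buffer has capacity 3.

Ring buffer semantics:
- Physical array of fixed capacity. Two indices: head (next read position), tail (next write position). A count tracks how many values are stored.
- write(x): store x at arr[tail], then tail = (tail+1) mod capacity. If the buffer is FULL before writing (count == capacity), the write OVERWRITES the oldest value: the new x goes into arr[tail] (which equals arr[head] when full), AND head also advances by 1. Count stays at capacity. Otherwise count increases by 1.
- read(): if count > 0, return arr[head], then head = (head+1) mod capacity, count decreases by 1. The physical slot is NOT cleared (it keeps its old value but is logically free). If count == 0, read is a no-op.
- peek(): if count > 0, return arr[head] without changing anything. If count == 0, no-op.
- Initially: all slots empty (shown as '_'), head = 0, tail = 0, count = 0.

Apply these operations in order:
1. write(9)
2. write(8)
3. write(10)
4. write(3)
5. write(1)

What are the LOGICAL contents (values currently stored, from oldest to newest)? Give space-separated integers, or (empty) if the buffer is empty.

Answer: 10 3 1

Derivation:
After op 1 (write(9)): arr=[9 _ _] head=0 tail=1 count=1
After op 2 (write(8)): arr=[9 8 _] head=0 tail=2 count=2
After op 3 (write(10)): arr=[9 8 10] head=0 tail=0 count=3
After op 4 (write(3)): arr=[3 8 10] head=1 tail=1 count=3
After op 5 (write(1)): arr=[3 1 10] head=2 tail=2 count=3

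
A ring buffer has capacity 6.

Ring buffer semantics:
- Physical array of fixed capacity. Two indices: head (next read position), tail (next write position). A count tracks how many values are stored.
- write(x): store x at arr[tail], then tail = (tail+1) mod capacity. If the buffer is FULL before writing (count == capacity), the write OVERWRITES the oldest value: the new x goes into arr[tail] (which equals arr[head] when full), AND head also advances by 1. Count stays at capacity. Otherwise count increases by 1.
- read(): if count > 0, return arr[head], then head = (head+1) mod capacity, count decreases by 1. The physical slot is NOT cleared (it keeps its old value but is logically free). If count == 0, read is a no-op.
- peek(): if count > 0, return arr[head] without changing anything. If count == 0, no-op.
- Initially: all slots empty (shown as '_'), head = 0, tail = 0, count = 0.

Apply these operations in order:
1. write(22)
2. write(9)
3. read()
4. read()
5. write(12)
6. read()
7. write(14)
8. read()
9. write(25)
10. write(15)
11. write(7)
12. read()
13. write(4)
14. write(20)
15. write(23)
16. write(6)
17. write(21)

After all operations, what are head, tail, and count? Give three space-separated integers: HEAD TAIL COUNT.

After op 1 (write(22)): arr=[22 _ _ _ _ _] head=0 tail=1 count=1
After op 2 (write(9)): arr=[22 9 _ _ _ _] head=0 tail=2 count=2
After op 3 (read()): arr=[22 9 _ _ _ _] head=1 tail=2 count=1
After op 4 (read()): arr=[22 9 _ _ _ _] head=2 tail=2 count=0
After op 5 (write(12)): arr=[22 9 12 _ _ _] head=2 tail=3 count=1
After op 6 (read()): arr=[22 9 12 _ _ _] head=3 tail=3 count=0
After op 7 (write(14)): arr=[22 9 12 14 _ _] head=3 tail=4 count=1
After op 8 (read()): arr=[22 9 12 14 _ _] head=4 tail=4 count=0
After op 9 (write(25)): arr=[22 9 12 14 25 _] head=4 tail=5 count=1
After op 10 (write(15)): arr=[22 9 12 14 25 15] head=4 tail=0 count=2
After op 11 (write(7)): arr=[7 9 12 14 25 15] head=4 tail=1 count=3
After op 12 (read()): arr=[7 9 12 14 25 15] head=5 tail=1 count=2
After op 13 (write(4)): arr=[7 4 12 14 25 15] head=5 tail=2 count=3
After op 14 (write(20)): arr=[7 4 20 14 25 15] head=5 tail=3 count=4
After op 15 (write(23)): arr=[7 4 20 23 25 15] head=5 tail=4 count=5
After op 16 (write(6)): arr=[7 4 20 23 6 15] head=5 tail=5 count=6
After op 17 (write(21)): arr=[7 4 20 23 6 21] head=0 tail=0 count=6

Answer: 0 0 6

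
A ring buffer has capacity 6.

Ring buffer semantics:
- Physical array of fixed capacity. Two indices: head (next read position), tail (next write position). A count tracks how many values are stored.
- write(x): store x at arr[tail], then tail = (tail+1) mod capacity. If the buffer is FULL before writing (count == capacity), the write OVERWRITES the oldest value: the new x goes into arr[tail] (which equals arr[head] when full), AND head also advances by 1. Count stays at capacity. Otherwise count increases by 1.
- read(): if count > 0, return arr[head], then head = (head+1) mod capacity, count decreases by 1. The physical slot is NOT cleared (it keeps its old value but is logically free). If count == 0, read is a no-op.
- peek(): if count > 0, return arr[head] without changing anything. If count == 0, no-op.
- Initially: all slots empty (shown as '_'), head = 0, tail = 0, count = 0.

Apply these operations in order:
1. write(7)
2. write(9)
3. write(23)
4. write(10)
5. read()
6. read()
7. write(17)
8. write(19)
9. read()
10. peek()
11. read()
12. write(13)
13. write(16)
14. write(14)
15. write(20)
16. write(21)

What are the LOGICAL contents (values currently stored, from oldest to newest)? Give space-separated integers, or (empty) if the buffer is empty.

Answer: 19 13 16 14 20 21

Derivation:
After op 1 (write(7)): arr=[7 _ _ _ _ _] head=0 tail=1 count=1
After op 2 (write(9)): arr=[7 9 _ _ _ _] head=0 tail=2 count=2
After op 3 (write(23)): arr=[7 9 23 _ _ _] head=0 tail=3 count=3
After op 4 (write(10)): arr=[7 9 23 10 _ _] head=0 tail=4 count=4
After op 5 (read()): arr=[7 9 23 10 _ _] head=1 tail=4 count=3
After op 6 (read()): arr=[7 9 23 10 _ _] head=2 tail=4 count=2
After op 7 (write(17)): arr=[7 9 23 10 17 _] head=2 tail=5 count=3
After op 8 (write(19)): arr=[7 9 23 10 17 19] head=2 tail=0 count=4
After op 9 (read()): arr=[7 9 23 10 17 19] head=3 tail=0 count=3
After op 10 (peek()): arr=[7 9 23 10 17 19] head=3 tail=0 count=3
After op 11 (read()): arr=[7 9 23 10 17 19] head=4 tail=0 count=2
After op 12 (write(13)): arr=[13 9 23 10 17 19] head=4 tail=1 count=3
After op 13 (write(16)): arr=[13 16 23 10 17 19] head=4 tail=2 count=4
After op 14 (write(14)): arr=[13 16 14 10 17 19] head=4 tail=3 count=5
After op 15 (write(20)): arr=[13 16 14 20 17 19] head=4 tail=4 count=6
After op 16 (write(21)): arr=[13 16 14 20 21 19] head=5 tail=5 count=6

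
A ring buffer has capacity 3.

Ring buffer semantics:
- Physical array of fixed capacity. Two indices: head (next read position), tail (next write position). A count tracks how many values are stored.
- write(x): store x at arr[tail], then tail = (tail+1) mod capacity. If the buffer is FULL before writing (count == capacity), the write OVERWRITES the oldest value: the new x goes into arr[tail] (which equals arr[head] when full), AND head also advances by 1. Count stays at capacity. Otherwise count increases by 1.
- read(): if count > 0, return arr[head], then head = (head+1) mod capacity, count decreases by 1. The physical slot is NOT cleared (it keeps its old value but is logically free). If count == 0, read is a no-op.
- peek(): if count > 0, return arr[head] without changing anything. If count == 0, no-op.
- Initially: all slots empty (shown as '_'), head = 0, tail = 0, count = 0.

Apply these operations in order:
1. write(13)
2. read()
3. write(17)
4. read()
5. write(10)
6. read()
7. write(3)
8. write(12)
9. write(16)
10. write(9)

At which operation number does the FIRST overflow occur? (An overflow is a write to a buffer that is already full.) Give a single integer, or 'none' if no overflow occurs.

After op 1 (write(13)): arr=[13 _ _] head=0 tail=1 count=1
After op 2 (read()): arr=[13 _ _] head=1 tail=1 count=0
After op 3 (write(17)): arr=[13 17 _] head=1 tail=2 count=1
After op 4 (read()): arr=[13 17 _] head=2 tail=2 count=0
After op 5 (write(10)): arr=[13 17 10] head=2 tail=0 count=1
After op 6 (read()): arr=[13 17 10] head=0 tail=0 count=0
After op 7 (write(3)): arr=[3 17 10] head=0 tail=1 count=1
After op 8 (write(12)): arr=[3 12 10] head=0 tail=2 count=2
After op 9 (write(16)): arr=[3 12 16] head=0 tail=0 count=3
After op 10 (write(9)): arr=[9 12 16] head=1 tail=1 count=3

Answer: 10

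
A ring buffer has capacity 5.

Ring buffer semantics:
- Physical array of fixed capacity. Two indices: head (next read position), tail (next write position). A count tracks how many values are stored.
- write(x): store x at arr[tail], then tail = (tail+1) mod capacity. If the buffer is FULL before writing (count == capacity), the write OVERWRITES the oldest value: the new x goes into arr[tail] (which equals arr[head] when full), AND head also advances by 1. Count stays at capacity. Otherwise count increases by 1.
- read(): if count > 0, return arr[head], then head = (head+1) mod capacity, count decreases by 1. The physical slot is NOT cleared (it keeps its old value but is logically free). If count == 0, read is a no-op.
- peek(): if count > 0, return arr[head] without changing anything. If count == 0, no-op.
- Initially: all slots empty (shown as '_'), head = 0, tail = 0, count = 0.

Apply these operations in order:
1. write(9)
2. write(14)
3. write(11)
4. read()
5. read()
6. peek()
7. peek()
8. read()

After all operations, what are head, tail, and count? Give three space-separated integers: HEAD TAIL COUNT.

Answer: 3 3 0

Derivation:
After op 1 (write(9)): arr=[9 _ _ _ _] head=0 tail=1 count=1
After op 2 (write(14)): arr=[9 14 _ _ _] head=0 tail=2 count=2
After op 3 (write(11)): arr=[9 14 11 _ _] head=0 tail=3 count=3
After op 4 (read()): arr=[9 14 11 _ _] head=1 tail=3 count=2
After op 5 (read()): arr=[9 14 11 _ _] head=2 tail=3 count=1
After op 6 (peek()): arr=[9 14 11 _ _] head=2 tail=3 count=1
After op 7 (peek()): arr=[9 14 11 _ _] head=2 tail=3 count=1
After op 8 (read()): arr=[9 14 11 _ _] head=3 tail=3 count=0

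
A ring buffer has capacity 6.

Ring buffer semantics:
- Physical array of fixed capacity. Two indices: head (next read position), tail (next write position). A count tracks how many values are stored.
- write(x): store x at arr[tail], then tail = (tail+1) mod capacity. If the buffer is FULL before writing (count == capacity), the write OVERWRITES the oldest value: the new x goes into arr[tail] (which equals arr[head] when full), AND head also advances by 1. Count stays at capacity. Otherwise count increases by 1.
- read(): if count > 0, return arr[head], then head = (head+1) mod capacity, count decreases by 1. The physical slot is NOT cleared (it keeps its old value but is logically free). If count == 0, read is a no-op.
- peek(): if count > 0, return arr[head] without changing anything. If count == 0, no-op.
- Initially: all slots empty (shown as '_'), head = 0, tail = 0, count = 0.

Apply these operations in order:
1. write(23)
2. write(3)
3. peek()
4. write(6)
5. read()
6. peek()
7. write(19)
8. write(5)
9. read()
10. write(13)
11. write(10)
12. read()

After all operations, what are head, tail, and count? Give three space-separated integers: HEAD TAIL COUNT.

After op 1 (write(23)): arr=[23 _ _ _ _ _] head=0 tail=1 count=1
After op 2 (write(3)): arr=[23 3 _ _ _ _] head=0 tail=2 count=2
After op 3 (peek()): arr=[23 3 _ _ _ _] head=0 tail=2 count=2
After op 4 (write(6)): arr=[23 3 6 _ _ _] head=0 tail=3 count=3
After op 5 (read()): arr=[23 3 6 _ _ _] head=1 tail=3 count=2
After op 6 (peek()): arr=[23 3 6 _ _ _] head=1 tail=3 count=2
After op 7 (write(19)): arr=[23 3 6 19 _ _] head=1 tail=4 count=3
After op 8 (write(5)): arr=[23 3 6 19 5 _] head=1 tail=5 count=4
After op 9 (read()): arr=[23 3 6 19 5 _] head=2 tail=5 count=3
After op 10 (write(13)): arr=[23 3 6 19 5 13] head=2 tail=0 count=4
After op 11 (write(10)): arr=[10 3 6 19 5 13] head=2 tail=1 count=5
After op 12 (read()): arr=[10 3 6 19 5 13] head=3 tail=1 count=4

Answer: 3 1 4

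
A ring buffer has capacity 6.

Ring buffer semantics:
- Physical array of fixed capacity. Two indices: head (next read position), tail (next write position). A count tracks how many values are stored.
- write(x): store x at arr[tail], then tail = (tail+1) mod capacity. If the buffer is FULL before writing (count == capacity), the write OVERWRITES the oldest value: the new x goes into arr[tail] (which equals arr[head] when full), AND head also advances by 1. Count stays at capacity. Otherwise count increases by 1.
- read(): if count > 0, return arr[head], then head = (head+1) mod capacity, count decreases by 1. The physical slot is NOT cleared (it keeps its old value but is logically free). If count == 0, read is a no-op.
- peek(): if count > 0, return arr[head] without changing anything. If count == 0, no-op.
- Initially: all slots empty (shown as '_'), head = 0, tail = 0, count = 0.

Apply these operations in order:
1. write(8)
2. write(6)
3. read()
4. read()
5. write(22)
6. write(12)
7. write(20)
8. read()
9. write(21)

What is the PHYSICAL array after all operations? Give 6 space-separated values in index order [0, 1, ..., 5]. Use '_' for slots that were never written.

After op 1 (write(8)): arr=[8 _ _ _ _ _] head=0 tail=1 count=1
After op 2 (write(6)): arr=[8 6 _ _ _ _] head=0 tail=2 count=2
After op 3 (read()): arr=[8 6 _ _ _ _] head=1 tail=2 count=1
After op 4 (read()): arr=[8 6 _ _ _ _] head=2 tail=2 count=0
After op 5 (write(22)): arr=[8 6 22 _ _ _] head=2 tail=3 count=1
After op 6 (write(12)): arr=[8 6 22 12 _ _] head=2 tail=4 count=2
After op 7 (write(20)): arr=[8 6 22 12 20 _] head=2 tail=5 count=3
After op 8 (read()): arr=[8 6 22 12 20 _] head=3 tail=5 count=2
After op 9 (write(21)): arr=[8 6 22 12 20 21] head=3 tail=0 count=3

Answer: 8 6 22 12 20 21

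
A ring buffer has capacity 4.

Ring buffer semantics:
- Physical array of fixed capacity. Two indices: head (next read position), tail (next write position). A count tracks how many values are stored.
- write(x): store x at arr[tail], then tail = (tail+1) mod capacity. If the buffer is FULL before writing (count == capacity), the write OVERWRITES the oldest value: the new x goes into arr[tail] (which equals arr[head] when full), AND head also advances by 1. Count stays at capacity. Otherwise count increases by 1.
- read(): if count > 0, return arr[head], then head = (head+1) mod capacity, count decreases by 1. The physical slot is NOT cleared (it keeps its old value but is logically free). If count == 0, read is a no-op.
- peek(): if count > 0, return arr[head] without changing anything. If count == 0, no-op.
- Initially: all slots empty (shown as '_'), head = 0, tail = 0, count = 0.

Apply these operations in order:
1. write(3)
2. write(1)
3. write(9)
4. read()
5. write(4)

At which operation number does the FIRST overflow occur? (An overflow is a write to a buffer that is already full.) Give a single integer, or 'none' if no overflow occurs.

Answer: none

Derivation:
After op 1 (write(3)): arr=[3 _ _ _] head=0 tail=1 count=1
After op 2 (write(1)): arr=[3 1 _ _] head=0 tail=2 count=2
After op 3 (write(9)): arr=[3 1 9 _] head=0 tail=3 count=3
After op 4 (read()): arr=[3 1 9 _] head=1 tail=3 count=2
After op 5 (write(4)): arr=[3 1 9 4] head=1 tail=0 count=3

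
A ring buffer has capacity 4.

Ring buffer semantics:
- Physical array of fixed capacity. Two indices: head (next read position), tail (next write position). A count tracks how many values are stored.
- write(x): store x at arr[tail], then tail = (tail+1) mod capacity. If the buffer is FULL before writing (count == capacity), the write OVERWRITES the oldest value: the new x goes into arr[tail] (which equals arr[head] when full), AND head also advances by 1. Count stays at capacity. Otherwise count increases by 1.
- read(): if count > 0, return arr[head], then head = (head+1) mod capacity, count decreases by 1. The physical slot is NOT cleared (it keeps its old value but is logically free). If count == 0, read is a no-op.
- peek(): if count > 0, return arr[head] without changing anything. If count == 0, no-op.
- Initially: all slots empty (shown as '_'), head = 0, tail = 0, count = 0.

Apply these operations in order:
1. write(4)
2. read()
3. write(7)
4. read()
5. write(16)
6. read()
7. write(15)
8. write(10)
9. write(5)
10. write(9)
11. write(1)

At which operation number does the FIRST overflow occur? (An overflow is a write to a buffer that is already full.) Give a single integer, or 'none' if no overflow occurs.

After op 1 (write(4)): arr=[4 _ _ _] head=0 tail=1 count=1
After op 2 (read()): arr=[4 _ _ _] head=1 tail=1 count=0
After op 3 (write(7)): arr=[4 7 _ _] head=1 tail=2 count=1
After op 4 (read()): arr=[4 7 _ _] head=2 tail=2 count=0
After op 5 (write(16)): arr=[4 7 16 _] head=2 tail=3 count=1
After op 6 (read()): arr=[4 7 16 _] head=3 tail=3 count=0
After op 7 (write(15)): arr=[4 7 16 15] head=3 tail=0 count=1
After op 8 (write(10)): arr=[10 7 16 15] head=3 tail=1 count=2
After op 9 (write(5)): arr=[10 5 16 15] head=3 tail=2 count=3
After op 10 (write(9)): arr=[10 5 9 15] head=3 tail=3 count=4
After op 11 (write(1)): arr=[10 5 9 1] head=0 tail=0 count=4

Answer: 11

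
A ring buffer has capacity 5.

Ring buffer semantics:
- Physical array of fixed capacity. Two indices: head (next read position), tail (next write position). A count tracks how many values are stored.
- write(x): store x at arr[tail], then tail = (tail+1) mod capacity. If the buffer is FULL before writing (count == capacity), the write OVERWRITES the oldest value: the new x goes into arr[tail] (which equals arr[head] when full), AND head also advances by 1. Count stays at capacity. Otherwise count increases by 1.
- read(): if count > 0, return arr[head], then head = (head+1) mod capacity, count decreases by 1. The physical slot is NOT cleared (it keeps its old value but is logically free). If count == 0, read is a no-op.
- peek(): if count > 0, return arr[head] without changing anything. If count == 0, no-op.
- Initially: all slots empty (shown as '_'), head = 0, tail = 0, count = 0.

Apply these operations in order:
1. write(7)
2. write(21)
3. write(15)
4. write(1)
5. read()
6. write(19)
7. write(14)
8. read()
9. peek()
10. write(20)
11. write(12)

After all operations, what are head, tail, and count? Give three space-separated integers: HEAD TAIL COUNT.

Answer: 3 3 5

Derivation:
After op 1 (write(7)): arr=[7 _ _ _ _] head=0 tail=1 count=1
After op 2 (write(21)): arr=[7 21 _ _ _] head=0 tail=2 count=2
After op 3 (write(15)): arr=[7 21 15 _ _] head=0 tail=3 count=3
After op 4 (write(1)): arr=[7 21 15 1 _] head=0 tail=4 count=4
After op 5 (read()): arr=[7 21 15 1 _] head=1 tail=4 count=3
After op 6 (write(19)): arr=[7 21 15 1 19] head=1 tail=0 count=4
After op 7 (write(14)): arr=[14 21 15 1 19] head=1 tail=1 count=5
After op 8 (read()): arr=[14 21 15 1 19] head=2 tail=1 count=4
After op 9 (peek()): arr=[14 21 15 1 19] head=2 tail=1 count=4
After op 10 (write(20)): arr=[14 20 15 1 19] head=2 tail=2 count=5
After op 11 (write(12)): arr=[14 20 12 1 19] head=3 tail=3 count=5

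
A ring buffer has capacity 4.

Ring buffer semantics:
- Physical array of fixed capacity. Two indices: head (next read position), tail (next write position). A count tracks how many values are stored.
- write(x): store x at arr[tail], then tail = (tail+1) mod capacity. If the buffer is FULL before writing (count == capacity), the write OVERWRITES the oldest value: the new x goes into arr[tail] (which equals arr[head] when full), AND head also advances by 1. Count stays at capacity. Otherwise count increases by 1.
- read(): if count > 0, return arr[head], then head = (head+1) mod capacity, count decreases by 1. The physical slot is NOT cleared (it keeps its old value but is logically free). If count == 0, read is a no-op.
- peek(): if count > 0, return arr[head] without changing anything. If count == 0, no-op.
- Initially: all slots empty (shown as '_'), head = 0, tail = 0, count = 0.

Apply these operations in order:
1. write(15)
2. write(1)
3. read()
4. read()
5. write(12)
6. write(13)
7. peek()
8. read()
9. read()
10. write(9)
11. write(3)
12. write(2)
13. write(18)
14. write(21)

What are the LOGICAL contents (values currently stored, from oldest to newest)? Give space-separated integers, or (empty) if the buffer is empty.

Answer: 3 2 18 21

Derivation:
After op 1 (write(15)): arr=[15 _ _ _] head=0 tail=1 count=1
After op 2 (write(1)): arr=[15 1 _ _] head=0 tail=2 count=2
After op 3 (read()): arr=[15 1 _ _] head=1 tail=2 count=1
After op 4 (read()): arr=[15 1 _ _] head=2 tail=2 count=0
After op 5 (write(12)): arr=[15 1 12 _] head=2 tail=3 count=1
After op 6 (write(13)): arr=[15 1 12 13] head=2 tail=0 count=2
After op 7 (peek()): arr=[15 1 12 13] head=2 tail=0 count=2
After op 8 (read()): arr=[15 1 12 13] head=3 tail=0 count=1
After op 9 (read()): arr=[15 1 12 13] head=0 tail=0 count=0
After op 10 (write(9)): arr=[9 1 12 13] head=0 tail=1 count=1
After op 11 (write(3)): arr=[9 3 12 13] head=0 tail=2 count=2
After op 12 (write(2)): arr=[9 3 2 13] head=0 tail=3 count=3
After op 13 (write(18)): arr=[9 3 2 18] head=0 tail=0 count=4
After op 14 (write(21)): arr=[21 3 2 18] head=1 tail=1 count=4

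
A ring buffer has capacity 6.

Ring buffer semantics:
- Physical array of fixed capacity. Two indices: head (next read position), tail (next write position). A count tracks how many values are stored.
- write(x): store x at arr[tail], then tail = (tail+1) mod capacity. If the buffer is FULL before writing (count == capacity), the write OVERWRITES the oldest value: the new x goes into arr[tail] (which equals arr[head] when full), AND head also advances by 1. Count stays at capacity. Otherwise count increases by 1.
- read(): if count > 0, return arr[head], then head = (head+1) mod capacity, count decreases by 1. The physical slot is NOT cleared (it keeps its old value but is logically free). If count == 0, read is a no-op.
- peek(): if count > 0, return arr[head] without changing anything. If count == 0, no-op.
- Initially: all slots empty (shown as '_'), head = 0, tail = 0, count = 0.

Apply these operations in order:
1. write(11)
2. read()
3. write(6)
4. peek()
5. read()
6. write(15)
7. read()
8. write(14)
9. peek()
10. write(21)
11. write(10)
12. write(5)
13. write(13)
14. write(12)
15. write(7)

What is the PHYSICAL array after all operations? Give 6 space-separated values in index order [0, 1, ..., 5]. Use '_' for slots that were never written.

After op 1 (write(11)): arr=[11 _ _ _ _ _] head=0 tail=1 count=1
After op 2 (read()): arr=[11 _ _ _ _ _] head=1 tail=1 count=0
After op 3 (write(6)): arr=[11 6 _ _ _ _] head=1 tail=2 count=1
After op 4 (peek()): arr=[11 6 _ _ _ _] head=1 tail=2 count=1
After op 5 (read()): arr=[11 6 _ _ _ _] head=2 tail=2 count=0
After op 6 (write(15)): arr=[11 6 15 _ _ _] head=2 tail=3 count=1
After op 7 (read()): arr=[11 6 15 _ _ _] head=3 tail=3 count=0
After op 8 (write(14)): arr=[11 6 15 14 _ _] head=3 tail=4 count=1
After op 9 (peek()): arr=[11 6 15 14 _ _] head=3 tail=4 count=1
After op 10 (write(21)): arr=[11 6 15 14 21 _] head=3 tail=5 count=2
After op 11 (write(10)): arr=[11 6 15 14 21 10] head=3 tail=0 count=3
After op 12 (write(5)): arr=[5 6 15 14 21 10] head=3 tail=1 count=4
After op 13 (write(13)): arr=[5 13 15 14 21 10] head=3 tail=2 count=5
After op 14 (write(12)): arr=[5 13 12 14 21 10] head=3 tail=3 count=6
After op 15 (write(7)): arr=[5 13 12 7 21 10] head=4 tail=4 count=6

Answer: 5 13 12 7 21 10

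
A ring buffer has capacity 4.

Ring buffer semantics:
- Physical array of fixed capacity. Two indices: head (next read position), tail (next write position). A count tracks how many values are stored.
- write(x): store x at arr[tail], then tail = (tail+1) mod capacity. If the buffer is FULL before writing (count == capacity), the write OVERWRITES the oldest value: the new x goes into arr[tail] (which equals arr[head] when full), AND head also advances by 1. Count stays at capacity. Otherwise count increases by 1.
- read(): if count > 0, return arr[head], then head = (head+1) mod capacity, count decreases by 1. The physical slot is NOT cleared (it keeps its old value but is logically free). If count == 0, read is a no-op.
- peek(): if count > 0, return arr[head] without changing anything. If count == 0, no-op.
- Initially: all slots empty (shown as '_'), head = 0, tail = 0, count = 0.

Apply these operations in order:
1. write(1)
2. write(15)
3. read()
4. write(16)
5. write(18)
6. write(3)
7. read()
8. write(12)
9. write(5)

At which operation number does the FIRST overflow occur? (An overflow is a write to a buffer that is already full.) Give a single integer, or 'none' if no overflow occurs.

Answer: 9

Derivation:
After op 1 (write(1)): arr=[1 _ _ _] head=0 tail=1 count=1
After op 2 (write(15)): arr=[1 15 _ _] head=0 tail=2 count=2
After op 3 (read()): arr=[1 15 _ _] head=1 tail=2 count=1
After op 4 (write(16)): arr=[1 15 16 _] head=1 tail=3 count=2
After op 5 (write(18)): arr=[1 15 16 18] head=1 tail=0 count=3
After op 6 (write(3)): arr=[3 15 16 18] head=1 tail=1 count=4
After op 7 (read()): arr=[3 15 16 18] head=2 tail=1 count=3
After op 8 (write(12)): arr=[3 12 16 18] head=2 tail=2 count=4
After op 9 (write(5)): arr=[3 12 5 18] head=3 tail=3 count=4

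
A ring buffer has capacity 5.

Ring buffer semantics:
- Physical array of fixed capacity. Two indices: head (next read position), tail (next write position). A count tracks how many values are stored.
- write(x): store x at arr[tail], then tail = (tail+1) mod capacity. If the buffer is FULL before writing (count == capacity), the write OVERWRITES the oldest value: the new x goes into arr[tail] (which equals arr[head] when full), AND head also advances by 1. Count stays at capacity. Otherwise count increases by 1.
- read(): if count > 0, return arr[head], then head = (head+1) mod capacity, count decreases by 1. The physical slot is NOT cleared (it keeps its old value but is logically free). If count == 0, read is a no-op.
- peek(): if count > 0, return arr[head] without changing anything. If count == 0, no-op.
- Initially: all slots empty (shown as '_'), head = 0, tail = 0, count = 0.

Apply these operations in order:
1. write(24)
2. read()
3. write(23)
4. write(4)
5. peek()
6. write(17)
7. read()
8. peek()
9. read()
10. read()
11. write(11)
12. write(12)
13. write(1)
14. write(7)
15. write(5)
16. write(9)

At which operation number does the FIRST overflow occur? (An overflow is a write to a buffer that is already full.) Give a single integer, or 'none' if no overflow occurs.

Answer: 16

Derivation:
After op 1 (write(24)): arr=[24 _ _ _ _] head=0 tail=1 count=1
After op 2 (read()): arr=[24 _ _ _ _] head=1 tail=1 count=0
After op 3 (write(23)): arr=[24 23 _ _ _] head=1 tail=2 count=1
After op 4 (write(4)): arr=[24 23 4 _ _] head=1 tail=3 count=2
After op 5 (peek()): arr=[24 23 4 _ _] head=1 tail=3 count=2
After op 6 (write(17)): arr=[24 23 4 17 _] head=1 tail=4 count=3
After op 7 (read()): arr=[24 23 4 17 _] head=2 tail=4 count=2
After op 8 (peek()): arr=[24 23 4 17 _] head=2 tail=4 count=2
After op 9 (read()): arr=[24 23 4 17 _] head=3 tail=4 count=1
After op 10 (read()): arr=[24 23 4 17 _] head=4 tail=4 count=0
After op 11 (write(11)): arr=[24 23 4 17 11] head=4 tail=0 count=1
After op 12 (write(12)): arr=[12 23 4 17 11] head=4 tail=1 count=2
After op 13 (write(1)): arr=[12 1 4 17 11] head=4 tail=2 count=3
After op 14 (write(7)): arr=[12 1 7 17 11] head=4 tail=3 count=4
After op 15 (write(5)): arr=[12 1 7 5 11] head=4 tail=4 count=5
After op 16 (write(9)): arr=[12 1 7 5 9] head=0 tail=0 count=5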